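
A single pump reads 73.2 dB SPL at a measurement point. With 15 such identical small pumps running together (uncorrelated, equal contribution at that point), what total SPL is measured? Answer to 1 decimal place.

15 equal incoherent sources raise the level by 10·log₁₀(15) = 11.76 dB.
L_total = 73.2 + 11.76 = 85.0 dB SPL.

85.0 dB SPL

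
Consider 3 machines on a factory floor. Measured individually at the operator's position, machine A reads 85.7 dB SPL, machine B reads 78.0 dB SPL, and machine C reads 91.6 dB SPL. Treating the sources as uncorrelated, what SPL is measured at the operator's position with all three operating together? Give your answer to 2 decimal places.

Add the sources as powers (linear), then convert back to dB:
L_total = 10·log₁₀(10^(85.7/10) + 10^(78.0/10) + 10^(91.6/10)) = 10·log₁₀(1880000000) = 92.74 dB SPL.

92.74 dB SPL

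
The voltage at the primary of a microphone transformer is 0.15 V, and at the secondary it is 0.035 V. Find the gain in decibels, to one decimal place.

-12.6 dB

For a voltage ratio, dB = 20·log₁₀(V₂/V₁).
20·log₁₀(0.035/0.15) = 20·log₁₀(0.2333) = -12.6 dB.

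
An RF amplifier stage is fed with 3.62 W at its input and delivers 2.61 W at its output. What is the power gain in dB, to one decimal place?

For a power ratio, dB = 10·log₁₀(P₂/P₁).
10·log₁₀(2.61/3.62) = 10·log₁₀(0.7210) = -1.4 dB.

-1.4 dB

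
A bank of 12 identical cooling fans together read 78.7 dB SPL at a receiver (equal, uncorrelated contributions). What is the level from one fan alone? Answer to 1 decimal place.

67.9 dB SPL

12 equal incoherent sources add 10·log₁₀(12) = 10.79 dB over one source.
L_one = 78.7 − 10.79 = 67.9 dB SPL.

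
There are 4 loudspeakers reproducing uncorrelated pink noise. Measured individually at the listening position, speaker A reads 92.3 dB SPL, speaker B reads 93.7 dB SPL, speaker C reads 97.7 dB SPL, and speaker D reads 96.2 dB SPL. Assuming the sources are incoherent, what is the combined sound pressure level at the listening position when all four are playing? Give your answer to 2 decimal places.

Uncorrelated sources add in intensity (power), not in dB.
L_total = 10·log₁₀(10^(92.3/10) + 10^(93.7/10) + 10^(97.7/10) + 10^(96.2/10)) = 10·log₁₀(14100000000) = 101.49 dB SPL.

101.49 dB SPL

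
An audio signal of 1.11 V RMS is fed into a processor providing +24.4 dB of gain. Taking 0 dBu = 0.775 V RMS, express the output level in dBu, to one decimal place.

+27.5 dBu

Input level: 20·log₁₀(1.11/0.775) = 3.12 dBu.
Output: 3.12 + 24.4 = +27.5 dBu.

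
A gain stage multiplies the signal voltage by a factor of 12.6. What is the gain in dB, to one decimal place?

22.0 dB

For a voltage ratio, dB = 20·log₁₀(V₂/V₁).
20·log₁₀(12.6) = 22.0 dB.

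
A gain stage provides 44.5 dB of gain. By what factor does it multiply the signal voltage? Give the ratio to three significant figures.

Voltage ratio = 10^(dB/20).
10^(44.5/20) = 10^(2.225) = 168.

168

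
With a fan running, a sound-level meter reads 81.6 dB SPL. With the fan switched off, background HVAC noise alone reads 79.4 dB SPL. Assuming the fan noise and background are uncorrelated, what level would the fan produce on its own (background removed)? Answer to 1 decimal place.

77.6 dB SPL

Subtract intensities: L_src = 10·log₁₀(10^(L_total/10) − 10^(L_bg/10)).
L_src = 10·log₁₀(10^(81.6/10) − 10^(79.4/10)) = 10·log₁₀(57450000) = 77.6 dB SPL.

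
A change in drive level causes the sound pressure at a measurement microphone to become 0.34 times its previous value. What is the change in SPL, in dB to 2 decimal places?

SPL change from a pressure ratio uses the 20·log₁₀ form:
20·log₁₀(0.34) = -9.37 dB.

-9.37 dB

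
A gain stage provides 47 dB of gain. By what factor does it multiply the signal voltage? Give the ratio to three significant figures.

Voltage ratio = 10^(dB/20).
10^(47/20) = 10^(2.350) = 224.

224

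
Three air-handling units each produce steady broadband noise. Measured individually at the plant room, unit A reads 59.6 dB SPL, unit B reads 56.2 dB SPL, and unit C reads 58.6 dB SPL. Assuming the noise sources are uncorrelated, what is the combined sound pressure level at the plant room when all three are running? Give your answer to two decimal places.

63.12 dB SPL

Add the sources as powers (linear), then convert back to dB:
L_total = 10·log₁₀(10^(59.6/10) + 10^(56.2/10) + 10^(58.6/10)) = 10·log₁₀(2053000) = 63.12 dB SPL.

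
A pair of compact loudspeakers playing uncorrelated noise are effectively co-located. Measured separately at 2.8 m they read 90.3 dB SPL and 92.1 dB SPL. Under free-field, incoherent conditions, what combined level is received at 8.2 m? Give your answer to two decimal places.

84.97 dB SPL

Combined at 2.8 m: 10·log₁₀(10^(90.3/10)+10^(92.1/10)) = 94.303 dB SPL.
Then apply −20·log₁₀(8.2/2.8) = -9.333 dB → 84.97 dB SPL.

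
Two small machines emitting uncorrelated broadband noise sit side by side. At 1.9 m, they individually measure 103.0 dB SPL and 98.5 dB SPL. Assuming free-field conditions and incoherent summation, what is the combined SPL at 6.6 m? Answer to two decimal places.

93.50 dB SPL

Combined at 1.9 m: 10·log₁₀(10^(103.0/10)+10^(98.5/10)) = 104.319 dB SPL.
Then apply −20·log₁₀(6.6/1.9) = -10.816 dB → 93.50 dB SPL.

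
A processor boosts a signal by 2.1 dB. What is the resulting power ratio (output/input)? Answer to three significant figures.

1.62

Power ratio = 10^(dB/10).
10^(2.1/10) = 10^(0.2100) = 1.62.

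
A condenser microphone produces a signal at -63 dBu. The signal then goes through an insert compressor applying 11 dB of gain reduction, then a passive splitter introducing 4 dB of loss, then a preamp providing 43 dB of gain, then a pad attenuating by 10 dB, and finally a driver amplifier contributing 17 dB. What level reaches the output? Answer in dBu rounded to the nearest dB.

Cascaded gains and losses add directly in dB.
-63 − 11 − 4 + 43 − 10 + 17 = -28 dBu.

-28 dBu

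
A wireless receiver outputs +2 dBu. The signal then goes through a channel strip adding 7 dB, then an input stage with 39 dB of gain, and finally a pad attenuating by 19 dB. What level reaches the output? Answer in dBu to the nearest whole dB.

Gain stages sum in dB:
+2 + 7 + 39 − 19 = +29 dBu.

+29 dBu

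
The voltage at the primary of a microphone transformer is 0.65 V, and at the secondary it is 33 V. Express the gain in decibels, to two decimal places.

For a voltage ratio, dB = 20·log₁₀(V₂/V₁).
20·log₁₀(33/0.65) = 20·log₁₀(50.77) = 34.11 dB.

34.11 dB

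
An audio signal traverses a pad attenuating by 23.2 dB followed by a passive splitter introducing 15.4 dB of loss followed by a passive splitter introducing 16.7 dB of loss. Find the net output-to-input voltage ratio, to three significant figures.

Net gain = (−23.2) + (−15.4) + (−16.7) = -55.3 dB.
Voltage ratio = 10^(-55.3/20) = 0.00172.

0.00172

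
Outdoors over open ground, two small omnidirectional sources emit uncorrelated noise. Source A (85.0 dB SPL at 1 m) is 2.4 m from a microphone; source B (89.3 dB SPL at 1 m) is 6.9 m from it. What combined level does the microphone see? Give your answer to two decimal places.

At the listener: L_A = 85.0 − 20·log₁₀(2.4) = 77.396 dB; L_B = 89.3 − 20·log₁₀(6.9) = 72.523 dB.
Combined: 10·log₁₀(10^(77.396/10)+10^(72.523/10)) = 78.62 dB SPL.

78.62 dB SPL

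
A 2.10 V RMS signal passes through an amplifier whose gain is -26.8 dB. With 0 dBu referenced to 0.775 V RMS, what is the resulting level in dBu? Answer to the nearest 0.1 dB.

Input level: 20·log₁₀(2.10/0.775) = 8.66 dBu.
Output: 8.66 − 26.8 = -18.1 dBu.

-18.1 dBu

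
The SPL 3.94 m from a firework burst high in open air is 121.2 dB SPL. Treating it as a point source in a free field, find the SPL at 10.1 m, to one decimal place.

113.0 dB SPL

For a point source in a free field, ΔL = −20·log₁₀(d₂/d₁).
ΔL = −20·log₁₀(10.1/3.94) = -8.18 dB, so L₂ = 121.2 + (-8.18) = 113.0 dB SPL.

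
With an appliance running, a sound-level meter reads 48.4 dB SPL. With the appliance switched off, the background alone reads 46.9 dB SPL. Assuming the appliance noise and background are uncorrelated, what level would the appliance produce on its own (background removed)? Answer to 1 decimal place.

43.1 dB SPL

Background correction is a power subtraction:
L_src = 10·log₁₀(10^(48.4/10) − 10^(46.9/10)) = 10·log₁₀(20210) = 43.1 dB SPL.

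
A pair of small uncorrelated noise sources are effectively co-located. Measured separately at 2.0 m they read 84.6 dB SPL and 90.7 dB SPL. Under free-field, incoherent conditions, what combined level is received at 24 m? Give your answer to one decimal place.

Combined at 2.0 m: 10·log₁₀(10^(84.6/10)+10^(90.7/10)) = 91.65 dB SPL.
Then apply −20·log₁₀(24/2.0) = -21.58 dB → 70.1 dB SPL.

70.1 dB SPL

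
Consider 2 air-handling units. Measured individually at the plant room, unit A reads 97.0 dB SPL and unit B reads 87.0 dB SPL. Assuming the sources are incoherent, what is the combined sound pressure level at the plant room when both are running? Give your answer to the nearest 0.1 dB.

Incoherent sources sum as intensities:
L_total = 10·log₁₀(10^(97.0/10) + 10^(87.0/10)) = 10·log₁₀(5513000000) = 97.4 dB SPL.

97.4 dB SPL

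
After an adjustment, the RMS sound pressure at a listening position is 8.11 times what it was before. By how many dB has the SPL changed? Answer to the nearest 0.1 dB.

18.2 dB

SPL change from a pressure ratio uses the 20·log₁₀ form:
20·log₁₀(8.11) = 18.2 dB.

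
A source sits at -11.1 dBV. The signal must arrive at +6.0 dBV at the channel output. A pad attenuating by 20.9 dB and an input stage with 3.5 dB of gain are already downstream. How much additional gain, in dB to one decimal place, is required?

34.5 dB

The required make-up gain is the shortfall in the dB sum.
G = +6.0 − (-11.1) + 20.9 − 3.5 = 34.5 dB.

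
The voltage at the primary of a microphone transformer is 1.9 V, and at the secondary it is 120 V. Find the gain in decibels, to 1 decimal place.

Voltage is an amplitude quantity, so gain = 20·log₁₀(V_out/V_in).
20·log₁₀(120/1.9) = 20·log₁₀(63.16) = 36.0 dB.

36.0 dB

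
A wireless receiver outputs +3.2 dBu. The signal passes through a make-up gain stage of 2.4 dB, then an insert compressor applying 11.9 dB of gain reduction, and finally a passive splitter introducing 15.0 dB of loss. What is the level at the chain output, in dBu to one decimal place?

Cascaded gains and losses add directly in dB.
+3.2 + 2.4 − 11.9 − 15.0 = -21.3 dBu.

-21.3 dBu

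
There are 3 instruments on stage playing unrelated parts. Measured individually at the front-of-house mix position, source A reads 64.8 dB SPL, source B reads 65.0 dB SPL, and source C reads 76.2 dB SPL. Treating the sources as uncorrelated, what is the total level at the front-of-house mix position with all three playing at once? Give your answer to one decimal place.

Incoherent sources sum as intensities:
L_total = 10·log₁₀(10^(64.8/10) + 10^(65.0/10) + 10^(76.2/10)) = 10·log₁₀(47870000) = 76.8 dB SPL.

76.8 dB SPL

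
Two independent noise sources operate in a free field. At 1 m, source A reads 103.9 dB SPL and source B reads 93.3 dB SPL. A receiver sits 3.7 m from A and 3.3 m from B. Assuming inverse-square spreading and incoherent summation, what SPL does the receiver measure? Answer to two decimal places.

92.99 dB SPL

At the listener: L_A = 103.9 − 20·log₁₀(3.7) = 92.536 dB; L_B = 93.3 − 20·log₁₀(3.3) = 82.930 dB.
Combined: 10·log₁₀(10^(92.536/10)+10^(82.930/10)) = 92.99 dB SPL.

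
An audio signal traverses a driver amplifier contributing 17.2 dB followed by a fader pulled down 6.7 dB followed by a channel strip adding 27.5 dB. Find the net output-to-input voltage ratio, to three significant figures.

Net gain = 17.2 + (−6.7) + 27.5 = 38.0 dB.
Voltage ratio = 10^(38.0/20) = 79.4.

79.4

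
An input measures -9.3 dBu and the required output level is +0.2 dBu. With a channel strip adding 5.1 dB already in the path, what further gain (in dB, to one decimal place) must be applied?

The required make-up gain is the shortfall in the dB sum.
G = +0.2 − (-9.3) − 5.1 = 4.4 dB.

4.4 dB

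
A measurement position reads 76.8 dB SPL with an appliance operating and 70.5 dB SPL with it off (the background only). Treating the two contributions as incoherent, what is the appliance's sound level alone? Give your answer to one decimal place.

75.6 dB SPL

Background correction is a power subtraction:
L_src = 10·log₁₀(10^(76.8/10) − 10^(70.5/10)) = 10·log₁₀(36640000) = 75.6 dB SPL.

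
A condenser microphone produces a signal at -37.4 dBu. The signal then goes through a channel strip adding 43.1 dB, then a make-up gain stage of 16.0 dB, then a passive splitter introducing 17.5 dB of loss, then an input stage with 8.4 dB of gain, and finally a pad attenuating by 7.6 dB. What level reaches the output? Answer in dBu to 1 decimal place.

Cascaded gains and losses add directly in dB.
-37.4 + 43.1 + 16.0 − 17.5 + 8.4 − 7.6 = +5.0 dBu.

+5.0 dBu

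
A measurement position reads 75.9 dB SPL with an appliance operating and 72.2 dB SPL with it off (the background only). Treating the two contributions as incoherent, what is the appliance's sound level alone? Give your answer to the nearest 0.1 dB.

73.5 dB SPL

Subtract intensities: L_src = 10·log₁₀(10^(L_total/10) − 10^(L_bg/10)).
L_src = 10·log₁₀(10^(75.9/10) − 10^(72.2/10)) = 10·log₁₀(22310000) = 73.5 dB SPL.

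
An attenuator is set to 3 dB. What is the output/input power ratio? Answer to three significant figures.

0.501

Power ratio = 10^(dB/10).
10^(-3/10) = 10^(-0.3000) = 0.501.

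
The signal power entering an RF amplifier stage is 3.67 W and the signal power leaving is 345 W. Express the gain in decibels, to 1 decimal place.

Power ratio → dB uses the 10·log₁₀ form:
10·log₁₀(345/3.67) = 10·log₁₀(94.01) = 19.7 dB.

19.7 dB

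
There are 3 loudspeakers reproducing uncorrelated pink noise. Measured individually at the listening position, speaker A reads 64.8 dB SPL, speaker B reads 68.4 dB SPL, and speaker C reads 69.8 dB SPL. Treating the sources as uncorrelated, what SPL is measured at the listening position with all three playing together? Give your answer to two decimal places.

Add the sources as powers (linear), then convert back to dB:
L_total = 10·log₁₀(10^(64.8/10) + 10^(68.4/10) + 10^(69.8/10)) = 10·log₁₀(19490000) = 72.90 dB SPL.

72.90 dB SPL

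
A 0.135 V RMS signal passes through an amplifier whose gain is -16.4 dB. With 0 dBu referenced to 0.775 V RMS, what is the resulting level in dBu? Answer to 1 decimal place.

-31.6 dBu

Input level: 20·log₁₀(0.135/0.775) = -15.18 dBu.
Output: -15.18 − 16.4 = -31.6 dBu.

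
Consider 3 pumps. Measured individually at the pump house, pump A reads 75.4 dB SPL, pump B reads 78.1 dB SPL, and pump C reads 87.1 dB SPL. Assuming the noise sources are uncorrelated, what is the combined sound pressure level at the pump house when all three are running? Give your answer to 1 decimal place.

87.9 dB SPL

Uncorrelated sources add in intensity (power), not in dB.
L_total = 10·log₁₀(10^(75.4/10) + 10^(78.1/10) + 10^(87.1/10)) = 10·log₁₀(612100000) = 87.9 dB SPL.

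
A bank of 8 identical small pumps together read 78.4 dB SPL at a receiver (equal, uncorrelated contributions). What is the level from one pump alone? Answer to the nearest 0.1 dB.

69.4 dB SPL

8 equal incoherent sources add 10·log₁₀(8) = 9.03 dB over one source.
L_one = 78.4 − 9.03 = 69.4 dB SPL.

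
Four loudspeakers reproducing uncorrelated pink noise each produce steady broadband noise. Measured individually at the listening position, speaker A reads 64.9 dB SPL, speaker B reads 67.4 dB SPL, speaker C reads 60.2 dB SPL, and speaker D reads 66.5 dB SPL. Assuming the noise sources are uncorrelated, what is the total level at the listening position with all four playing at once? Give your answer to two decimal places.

71.49 dB SPL

Add the sources as powers (linear), then convert back to dB:
L_total = 10·log₁₀(10^(64.9/10) + 10^(67.4/10) + 10^(60.2/10) + 10^(66.5/10)) = 10·log₁₀(14100000) = 71.49 dB SPL.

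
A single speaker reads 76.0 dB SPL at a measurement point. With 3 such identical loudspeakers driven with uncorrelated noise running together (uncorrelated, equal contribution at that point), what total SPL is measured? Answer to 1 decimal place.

80.8 dB SPL

3 equal incoherent sources raise the level by 10·log₁₀(3) = 4.77 dB.
L_total = 76.0 + 4.77 = 80.8 dB SPL.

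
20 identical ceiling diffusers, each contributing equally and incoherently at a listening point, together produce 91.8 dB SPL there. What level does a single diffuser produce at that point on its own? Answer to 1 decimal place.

78.8 dB SPL

20 equal incoherent sources add 10·log₁₀(20) = 13.01 dB over one source.
L_one = 91.8 − 13.01 = 78.8 dB SPL.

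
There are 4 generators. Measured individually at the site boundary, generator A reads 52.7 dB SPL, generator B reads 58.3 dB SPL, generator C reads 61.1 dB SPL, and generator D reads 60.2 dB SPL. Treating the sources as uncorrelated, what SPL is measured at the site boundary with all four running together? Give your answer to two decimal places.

65.05 dB SPL

Add the sources as powers (linear), then convert back to dB:
L_total = 10·log₁₀(10^(52.7/10) + 10^(58.3/10) + 10^(61.1/10) + 10^(60.2/10)) = 10·log₁₀(3198000) = 65.05 dB SPL.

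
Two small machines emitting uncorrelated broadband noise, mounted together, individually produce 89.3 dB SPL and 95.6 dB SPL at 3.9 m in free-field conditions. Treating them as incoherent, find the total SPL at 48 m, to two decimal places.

Combined at 3.9 m: 10·log₁₀(10^(89.3/10)+10^(95.6/10)) = 96.515 dB SPL.
Then apply −20·log₁₀(48/3.9) = -21.804 dB → 74.71 dB SPL.

74.71 dB SPL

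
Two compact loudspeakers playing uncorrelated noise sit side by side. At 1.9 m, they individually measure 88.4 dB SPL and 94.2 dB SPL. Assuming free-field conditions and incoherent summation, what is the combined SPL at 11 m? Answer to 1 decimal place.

Combined at 1.9 m: 10·log₁₀(10^(88.4/10)+10^(94.2/10)) = 95.21 dB SPL.
Then apply −20·log₁₀(11/1.9) = -15.25 dB → 80.0 dB SPL.

80.0 dB SPL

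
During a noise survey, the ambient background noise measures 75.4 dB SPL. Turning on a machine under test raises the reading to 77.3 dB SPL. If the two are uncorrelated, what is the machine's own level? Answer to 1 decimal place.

72.8 dB SPL

Background correction is a power subtraction:
L_src = 10·log₁₀(10^(77.3/10) − 10^(75.4/10)) = 10·log₁₀(19030000) = 72.8 dB SPL.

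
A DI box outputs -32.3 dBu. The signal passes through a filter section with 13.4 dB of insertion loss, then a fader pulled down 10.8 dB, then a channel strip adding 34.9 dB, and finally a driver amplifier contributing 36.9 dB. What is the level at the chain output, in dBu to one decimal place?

Cascaded gains and losses add directly in dB.
-32.3 − 13.4 − 10.8 + 34.9 + 36.9 = +15.3 dBu.

+15.3 dBu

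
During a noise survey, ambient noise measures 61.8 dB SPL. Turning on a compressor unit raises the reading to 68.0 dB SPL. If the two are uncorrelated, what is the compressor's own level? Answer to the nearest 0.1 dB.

66.8 dB SPL

Remove the background by subtracting linear intensities:
L_src = 10·log₁₀(10^(68.0/10) − 10^(61.8/10)) = 10·log₁₀(4796000) = 66.8 dB SPL.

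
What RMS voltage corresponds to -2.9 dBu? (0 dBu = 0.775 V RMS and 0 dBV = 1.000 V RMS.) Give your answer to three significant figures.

0.555 V

V = 0.775 V × 10^(-2.9/20).
= 0.775 × 0.7161 = 0.555 V.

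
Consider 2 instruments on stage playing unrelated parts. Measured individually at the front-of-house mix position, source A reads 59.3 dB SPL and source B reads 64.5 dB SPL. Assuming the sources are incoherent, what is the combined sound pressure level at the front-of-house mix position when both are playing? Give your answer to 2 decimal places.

Uncorrelated sources add in intensity (power), not in dB.
L_total = 10·log₁₀(10^(59.3/10) + 10^(64.5/10)) = 10·log₁₀(3670000) = 65.65 dB SPL.

65.65 dB SPL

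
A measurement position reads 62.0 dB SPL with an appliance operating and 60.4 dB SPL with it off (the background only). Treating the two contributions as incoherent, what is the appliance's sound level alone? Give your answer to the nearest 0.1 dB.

56.9 dB SPL

Background correction is a power subtraction:
L_src = 10·log₁₀(10^(62.0/10) − 10^(60.4/10)) = 10·log₁₀(488400) = 56.9 dB SPL.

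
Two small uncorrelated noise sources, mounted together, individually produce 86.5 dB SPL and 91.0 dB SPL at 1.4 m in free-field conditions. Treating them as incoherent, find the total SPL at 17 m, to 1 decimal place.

Combined at 1.4 m: 10·log₁₀(10^(86.5/10)+10^(91.0/10)) = 92.32 dB SPL.
Then apply −20·log₁₀(17/1.4) = -21.69 dB → 70.6 dB SPL.

70.6 dB SPL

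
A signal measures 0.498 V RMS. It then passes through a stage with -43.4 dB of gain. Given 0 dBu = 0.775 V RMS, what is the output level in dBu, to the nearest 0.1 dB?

-47.2 dBu

Input level: 20·log₁₀(0.498/0.775) = -3.84 dBu.
Output: -3.84 − 43.4 = -47.2 dBu.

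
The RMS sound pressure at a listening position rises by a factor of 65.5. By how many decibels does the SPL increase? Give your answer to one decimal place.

SPL change from a pressure ratio uses the 20·log₁₀ form:
20·log₁₀(65.5) = 36.3 dB.

36.3 dB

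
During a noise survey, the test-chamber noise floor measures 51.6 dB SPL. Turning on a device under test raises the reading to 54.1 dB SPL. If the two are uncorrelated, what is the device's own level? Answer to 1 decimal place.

Remove the background by subtracting linear intensities:
L_src = 10·log₁₀(10^(54.1/10) − 10^(51.6/10)) = 10·log₁₀(112500) = 50.5 dB SPL.

50.5 dB SPL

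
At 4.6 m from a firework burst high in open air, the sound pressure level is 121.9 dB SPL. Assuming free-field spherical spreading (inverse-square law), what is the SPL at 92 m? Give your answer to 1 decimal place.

95.9 dB SPL

For a point source in a free field, ΔL = −20·log₁₀(d₂/d₁).
ΔL = −20·log₁₀(92/4.6) = -26.02 dB, so L₂ = 121.9 + (-26.02) = 95.9 dB SPL.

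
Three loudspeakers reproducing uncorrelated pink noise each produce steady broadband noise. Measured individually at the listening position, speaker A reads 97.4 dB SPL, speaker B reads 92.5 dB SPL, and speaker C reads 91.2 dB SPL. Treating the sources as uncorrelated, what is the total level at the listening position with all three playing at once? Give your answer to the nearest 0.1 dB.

99.3 dB SPL

Add the sources as powers (linear), then convert back to dB:
L_total = 10·log₁₀(10^(97.4/10) + 10^(92.5/10) + 10^(91.2/10)) = 10·log₁₀(8592000000) = 99.3 dB SPL.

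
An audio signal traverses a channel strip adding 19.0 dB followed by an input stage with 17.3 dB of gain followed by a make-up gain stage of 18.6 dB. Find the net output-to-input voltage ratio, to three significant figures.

556

Net gain = 19.0 + 17.3 + 18.6 = 54.9 dB.
Voltage ratio = 10^(54.9/20) = 556.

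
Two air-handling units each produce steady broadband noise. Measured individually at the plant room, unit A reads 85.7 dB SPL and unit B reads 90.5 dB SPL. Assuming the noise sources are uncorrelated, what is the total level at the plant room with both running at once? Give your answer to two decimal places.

91.74 dB SPL

Incoherent sources sum as intensities:
L_total = 10·log₁₀(10^(85.7/10) + 10^(90.5/10)) = 10·log₁₀(1494000000) = 91.74 dB SPL.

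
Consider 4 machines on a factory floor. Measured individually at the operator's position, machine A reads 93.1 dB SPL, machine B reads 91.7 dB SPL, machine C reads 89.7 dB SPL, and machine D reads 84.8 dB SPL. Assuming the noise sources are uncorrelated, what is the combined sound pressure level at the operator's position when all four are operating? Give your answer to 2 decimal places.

96.77 dB SPL

Add the sources as powers (linear), then convert back to dB:
L_total = 10·log₁₀(10^(93.1/10) + 10^(91.7/10) + 10^(89.7/10) + 10^(84.8/10)) = 10·log₁₀(4756000000) = 96.77 dB SPL.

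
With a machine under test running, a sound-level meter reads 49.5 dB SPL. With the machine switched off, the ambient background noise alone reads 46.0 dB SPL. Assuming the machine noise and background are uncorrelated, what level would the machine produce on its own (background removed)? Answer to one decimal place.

Subtract intensities: L_src = 10·log₁₀(10^(L_total/10) − 10^(L_bg/10)).
L_src = 10·log₁₀(10^(49.5/10) − 10^(46.0/10)) = 10·log₁₀(49310) = 46.9 dB SPL.

46.9 dB SPL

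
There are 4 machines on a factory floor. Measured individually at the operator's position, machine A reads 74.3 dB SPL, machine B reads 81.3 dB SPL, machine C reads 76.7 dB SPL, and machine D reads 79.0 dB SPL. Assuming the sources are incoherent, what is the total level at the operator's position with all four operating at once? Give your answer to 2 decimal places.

84.59 dB SPL

Incoherent sources sum as intensities:
L_total = 10·log₁₀(10^(74.3/10) + 10^(81.3/10) + 10^(76.7/10) + 10^(79.0/10)) = 10·log₁₀(288000000) = 84.59 dB SPL.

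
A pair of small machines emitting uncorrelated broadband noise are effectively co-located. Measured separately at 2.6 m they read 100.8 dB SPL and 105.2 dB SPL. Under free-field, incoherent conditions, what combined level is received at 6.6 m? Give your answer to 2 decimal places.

Combined at 2.6 m: 10·log₁₀(10^(100.8/10)+10^(105.2/10)) = 106.545 dB SPL.
Then apply −20·log₁₀(6.6/2.6) = -8.091 dB → 98.45 dB SPL.

98.45 dB SPL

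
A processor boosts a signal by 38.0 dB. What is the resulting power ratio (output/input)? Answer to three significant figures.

Power ratio = 10^(dB/10).
10^(38.0/10) = 10^(3.800) = 6310.

6310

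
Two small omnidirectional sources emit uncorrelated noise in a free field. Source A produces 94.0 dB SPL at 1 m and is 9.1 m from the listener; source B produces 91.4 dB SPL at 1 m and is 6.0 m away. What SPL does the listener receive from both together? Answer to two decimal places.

78.37 dB SPL

At the listener: L_A = 94.0 − 20·log₁₀(9.1) = 74.819 dB; L_B = 91.4 − 20·log₁₀(6.0) = 75.837 dB.
Combined: 10·log₁₀(10^(74.819/10)+10^(75.837/10)) = 78.37 dB SPL.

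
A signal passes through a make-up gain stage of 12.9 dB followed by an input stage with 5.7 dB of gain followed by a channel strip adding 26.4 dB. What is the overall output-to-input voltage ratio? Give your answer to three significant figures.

178

Net gain = 12.9 + 5.7 + 26.4 = 45.0 dB.
Voltage ratio = 10^(45.0/20) = 178.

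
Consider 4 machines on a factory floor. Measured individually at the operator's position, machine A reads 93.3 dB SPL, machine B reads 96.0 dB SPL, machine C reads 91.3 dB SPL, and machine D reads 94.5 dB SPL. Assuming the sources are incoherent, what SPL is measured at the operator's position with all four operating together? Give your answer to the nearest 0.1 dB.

Add the sources as powers (linear), then convert back to dB:
L_total = 10·log₁₀(10^(93.3/10) + 10^(96.0/10) + 10^(91.3/10) + 10^(94.5/10)) = 10·log₁₀(10286000000) = 100.1 dB SPL.

100.1 dB SPL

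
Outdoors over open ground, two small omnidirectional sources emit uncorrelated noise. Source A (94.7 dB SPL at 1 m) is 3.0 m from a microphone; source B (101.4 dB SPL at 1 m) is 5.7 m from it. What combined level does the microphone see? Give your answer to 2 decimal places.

88.77 dB SPL

At the listener: L_A = 94.7 − 20·log₁₀(3.0) = 85.158 dB; L_B = 101.4 − 20·log₁₀(5.7) = 86.283 dB.
Combined: 10·log₁₀(10^(85.158/10)+10^(86.283/10)) = 88.77 dB SPL.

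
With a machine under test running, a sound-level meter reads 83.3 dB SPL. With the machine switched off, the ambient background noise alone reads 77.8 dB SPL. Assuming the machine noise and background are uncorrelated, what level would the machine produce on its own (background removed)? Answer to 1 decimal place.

Subtract intensities: L_src = 10·log₁₀(10^(L_total/10) − 10^(L_bg/10)).
L_src = 10·log₁₀(10^(83.3/10) − 10^(77.8/10)) = 10·log₁₀(153500000) = 81.9 dB SPL.

81.9 dB SPL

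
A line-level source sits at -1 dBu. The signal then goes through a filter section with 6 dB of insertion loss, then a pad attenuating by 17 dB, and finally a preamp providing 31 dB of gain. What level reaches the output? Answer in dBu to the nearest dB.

+7 dBu

Gain stages sum in dB:
-1 − 6 − 17 + 31 = +7 dBu.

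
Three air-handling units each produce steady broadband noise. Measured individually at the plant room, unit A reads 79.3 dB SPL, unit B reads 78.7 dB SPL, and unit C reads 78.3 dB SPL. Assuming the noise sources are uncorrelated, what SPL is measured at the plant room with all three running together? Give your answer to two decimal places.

83.56 dB SPL

Uncorrelated sources add in intensity (power), not in dB.
L_total = 10·log₁₀(10^(79.3/10) + 10^(78.7/10) + 10^(78.3/10)) = 10·log₁₀(226900000) = 83.56 dB SPL.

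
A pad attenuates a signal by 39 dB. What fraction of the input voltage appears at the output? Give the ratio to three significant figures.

0.0112

Voltage ratio = 10^(dB/20).
10^(-39/20) = 10^(-1.950) = 0.0112.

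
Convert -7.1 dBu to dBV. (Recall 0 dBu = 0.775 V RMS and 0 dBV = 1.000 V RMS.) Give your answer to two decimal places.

-9.31 dBV

The offset between the scales is 20·log₁₀(0.775/1.000) = −2.214 dB.
So dBV = -7.1 − 2.214 = -9.31 dBV.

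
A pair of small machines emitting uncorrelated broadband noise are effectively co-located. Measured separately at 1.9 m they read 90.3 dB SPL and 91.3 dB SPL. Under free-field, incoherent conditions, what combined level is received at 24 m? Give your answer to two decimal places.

71.81 dB SPL

Combined at 1.9 m: 10·log₁₀(10^(90.3/10)+10^(91.3/10)) = 93.839 dB SPL.
Then apply −20·log₁₀(24/1.9) = -22.029 dB → 71.81 dB SPL.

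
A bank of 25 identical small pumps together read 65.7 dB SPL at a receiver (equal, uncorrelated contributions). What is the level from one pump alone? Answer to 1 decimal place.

25 equal incoherent sources add 10·log₁₀(25) = 13.98 dB over one source.
L_one = 65.7 − 13.98 = 51.7 dB SPL.

51.7 dB SPL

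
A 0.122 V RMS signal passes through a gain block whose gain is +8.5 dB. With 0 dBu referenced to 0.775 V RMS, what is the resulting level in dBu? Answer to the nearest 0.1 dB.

-7.6 dBu

Input level: 20·log₁₀(0.122/0.775) = -16.06 dBu.
Output: -16.06 + 8.5 = -7.6 dBu.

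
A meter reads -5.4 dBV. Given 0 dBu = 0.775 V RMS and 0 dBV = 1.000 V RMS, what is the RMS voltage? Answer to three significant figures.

V = 1.000 V × 10^(-5.4/20).
= 1.000 × 0.5370 = 0.537 V.

0.537 V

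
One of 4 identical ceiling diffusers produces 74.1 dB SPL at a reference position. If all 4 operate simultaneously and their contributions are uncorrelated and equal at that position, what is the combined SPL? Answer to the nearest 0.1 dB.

4 equal incoherent sources raise the level by 10·log₁₀(4) = 6.02 dB.
L_total = 74.1 + 6.02 = 80.1 dB SPL.

80.1 dB SPL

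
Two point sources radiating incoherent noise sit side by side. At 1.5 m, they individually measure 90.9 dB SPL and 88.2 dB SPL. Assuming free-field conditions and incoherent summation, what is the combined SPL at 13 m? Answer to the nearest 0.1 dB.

74.0 dB SPL

Combined at 1.5 m: 10·log₁₀(10^(90.9/10)+10^(88.2/10)) = 92.77 dB SPL.
Then apply −20·log₁₀(13/1.5) = -18.76 dB → 74.0 dB SPL.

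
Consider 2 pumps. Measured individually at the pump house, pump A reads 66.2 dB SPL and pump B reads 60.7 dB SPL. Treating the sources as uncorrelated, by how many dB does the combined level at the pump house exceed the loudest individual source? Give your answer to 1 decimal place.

1.1 dB

Add the sources as powers (linear), then convert back to dB:
L_total = 10·log₁₀(10^(66.2/10) + 10^(60.7/10)) = 67.28 dB SPL.
Excess over the loudest (66.2 dB): 67.28 − 66.2 = 1.1 dB.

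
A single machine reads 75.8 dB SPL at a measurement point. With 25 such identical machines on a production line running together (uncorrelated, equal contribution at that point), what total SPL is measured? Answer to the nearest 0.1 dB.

25 equal incoherent sources raise the level by 10·log₁₀(25) = 13.98 dB.
L_total = 75.8 + 13.98 = 89.8 dB SPL.

89.8 dB SPL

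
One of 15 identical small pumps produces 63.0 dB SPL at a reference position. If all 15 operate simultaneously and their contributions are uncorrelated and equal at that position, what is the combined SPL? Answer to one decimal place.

15 equal incoherent sources raise the level by 10·log₁₀(15) = 11.76 dB.
L_total = 63.0 + 11.76 = 74.8 dB SPL.

74.8 dB SPL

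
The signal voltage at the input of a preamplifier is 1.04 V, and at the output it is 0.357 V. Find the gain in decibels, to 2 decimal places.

For a voltage ratio, dB = 20·log₁₀(V₂/V₁).
20·log₁₀(0.357/1.04) = 20·log₁₀(0.3433) = -9.29 dB.

-9.29 dB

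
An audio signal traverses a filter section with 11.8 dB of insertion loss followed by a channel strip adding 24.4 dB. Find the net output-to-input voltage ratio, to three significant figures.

Net gain = (−11.8) + 24.4 = 12.6 dB.
Voltage ratio = 10^(12.6/20) = 4.27.

4.27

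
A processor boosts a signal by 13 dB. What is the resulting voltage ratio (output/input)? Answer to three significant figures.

4.47

Voltage ratio = 10^(dB/20).
10^(13/20) = 10^(0.6500) = 4.47.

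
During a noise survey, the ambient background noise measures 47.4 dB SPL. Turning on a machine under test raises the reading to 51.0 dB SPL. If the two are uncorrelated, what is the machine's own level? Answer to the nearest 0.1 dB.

48.5 dB SPL

Subtract intensities: L_src = 10·log₁₀(10^(L_total/10) − 10^(L_bg/10)).
L_src = 10·log₁₀(10^(51.0/10) − 10^(47.4/10)) = 10·log₁₀(70940) = 48.5 dB SPL.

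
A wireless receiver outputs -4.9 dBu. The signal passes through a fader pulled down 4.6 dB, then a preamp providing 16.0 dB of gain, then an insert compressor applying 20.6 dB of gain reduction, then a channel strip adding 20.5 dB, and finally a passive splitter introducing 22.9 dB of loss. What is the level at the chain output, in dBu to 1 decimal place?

Gain stages sum in dB:
-4.9 − 4.6 + 16.0 − 20.6 + 20.5 − 22.9 = -16.5 dBu.

-16.5 dBu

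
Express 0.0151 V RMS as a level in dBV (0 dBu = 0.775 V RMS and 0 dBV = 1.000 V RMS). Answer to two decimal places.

dBV = 20·log₁₀(V / 1.000 V).
20·log₁₀(0.0151/1.000) = -36.42 dBV.

-36.42 dBV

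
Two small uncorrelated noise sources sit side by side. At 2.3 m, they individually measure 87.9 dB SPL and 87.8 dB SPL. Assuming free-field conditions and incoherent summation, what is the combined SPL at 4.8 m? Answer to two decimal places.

84.47 dB SPL

Combined at 2.3 m: 10·log₁₀(10^(87.9/10)+10^(87.8/10)) = 90.861 dB SPL.
Then apply −20·log₁₀(4.8/2.3) = -6.390 dB → 84.47 dB SPL.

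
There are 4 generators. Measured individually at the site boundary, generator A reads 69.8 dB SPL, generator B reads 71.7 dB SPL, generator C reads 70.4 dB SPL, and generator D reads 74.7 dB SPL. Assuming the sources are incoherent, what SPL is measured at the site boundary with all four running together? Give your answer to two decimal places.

Add the sources as powers (linear), then convert back to dB:
L_total = 10·log₁₀(10^(69.8/10) + 10^(71.7/10) + 10^(70.4/10) + 10^(74.7/10)) = 10·log₁₀(64820000) = 78.12 dB SPL.

78.12 dB SPL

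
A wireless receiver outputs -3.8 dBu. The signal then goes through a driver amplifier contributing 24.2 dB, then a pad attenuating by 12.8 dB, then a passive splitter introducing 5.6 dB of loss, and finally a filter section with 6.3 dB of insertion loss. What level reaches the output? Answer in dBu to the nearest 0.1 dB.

In dB, series stages simply add:
-3.8 + 24.2 − 12.8 − 5.6 − 6.3 = -4.3 dBu.

-4.3 dBu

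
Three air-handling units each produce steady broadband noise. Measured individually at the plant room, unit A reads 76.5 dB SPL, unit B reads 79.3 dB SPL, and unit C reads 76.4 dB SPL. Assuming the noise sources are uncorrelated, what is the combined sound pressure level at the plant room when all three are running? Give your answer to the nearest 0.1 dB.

82.4 dB SPL

Uncorrelated sources add in intensity (power), not in dB.
L_total = 10·log₁₀(10^(76.5/10) + 10^(79.3/10) + 10^(76.4/10)) = 10·log₁₀(173400000) = 82.4 dB SPL.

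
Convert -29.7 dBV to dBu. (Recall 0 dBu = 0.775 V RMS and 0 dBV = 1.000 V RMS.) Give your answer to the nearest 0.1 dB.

The offset between the scales is 20·log₁₀(0.775/1.000) = −2.214 dB.
So dBu = -29.7 + 2.214 = -27.5 dBu.

-27.5 dBu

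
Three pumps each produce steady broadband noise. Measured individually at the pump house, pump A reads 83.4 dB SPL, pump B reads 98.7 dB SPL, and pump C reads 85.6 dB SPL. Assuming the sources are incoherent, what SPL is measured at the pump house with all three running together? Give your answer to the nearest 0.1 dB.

99.0 dB SPL

Incoherent sources sum as intensities:
L_total = 10·log₁₀(10^(83.4/10) + 10^(98.7/10) + 10^(85.6/10)) = 10·log₁₀(7995000000) = 99.0 dB SPL.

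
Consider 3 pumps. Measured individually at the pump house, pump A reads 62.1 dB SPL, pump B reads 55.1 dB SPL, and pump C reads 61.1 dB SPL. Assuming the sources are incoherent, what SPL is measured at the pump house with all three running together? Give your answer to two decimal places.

65.10 dB SPL

Uncorrelated sources add in intensity (power), not in dB.
L_total = 10·log₁₀(10^(62.1/10) + 10^(55.1/10) + 10^(61.1/10)) = 10·log₁₀(3234000) = 65.10 dB SPL.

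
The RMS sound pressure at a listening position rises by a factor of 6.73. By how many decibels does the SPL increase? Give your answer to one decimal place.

16.6 dB

SPL change from a pressure ratio uses the 20·log₁₀ form:
20·log₁₀(6.73) = 16.6 dB.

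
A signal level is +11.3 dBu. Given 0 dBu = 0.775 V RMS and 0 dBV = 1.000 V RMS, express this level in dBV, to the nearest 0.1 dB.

The offset between the scales is 20·log₁₀(0.775/1.000) = −2.214 dB.
So dBV = +11.3 − 2.214 = +9.1 dBV.

+9.1 dBV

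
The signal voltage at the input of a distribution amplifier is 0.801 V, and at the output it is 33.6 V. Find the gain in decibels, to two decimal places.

Voltage is an amplitude quantity, so gain = 20·log₁₀(V_out/V_in).
20·log₁₀(33.6/0.801) = 20·log₁₀(41.95) = 32.45 dB.

32.45 dB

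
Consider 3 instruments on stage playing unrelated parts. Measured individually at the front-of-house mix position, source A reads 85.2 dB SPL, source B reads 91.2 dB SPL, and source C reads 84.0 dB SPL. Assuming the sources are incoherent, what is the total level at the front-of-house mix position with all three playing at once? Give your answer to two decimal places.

Uncorrelated sources add in intensity (power), not in dB.
L_total = 10·log₁₀(10^(85.2/10) + 10^(91.2/10) + 10^(84.0/10)) = 10·log₁₀(1901000000) = 92.79 dB SPL.

92.79 dB SPL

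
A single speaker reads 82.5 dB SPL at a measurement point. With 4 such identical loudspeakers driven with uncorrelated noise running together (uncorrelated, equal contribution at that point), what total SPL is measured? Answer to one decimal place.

4 equal incoherent sources raise the level by 10·log₁₀(4) = 6.02 dB.
L_total = 82.5 + 6.02 = 88.5 dB SPL.

88.5 dB SPL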